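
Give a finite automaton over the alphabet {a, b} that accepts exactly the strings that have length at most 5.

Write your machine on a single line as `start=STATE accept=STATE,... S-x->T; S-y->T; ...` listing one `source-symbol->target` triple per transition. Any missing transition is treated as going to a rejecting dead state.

start=q0; accept=q0,q1,q2,q3,q4,q5; q0-a->q1; q0-b->q1; q1-a->q2; q1-b->q2; q2-a->q3; q2-b->q3; q3-a->q4; q3-b->q4; q4-a->q5; q4-b->q5; q5-a->q6; q5-b->q6; q6-a->q6; q6-b->q6

We only need to distinguish lengths 0, 1, …, 5, and '>5'. Chain q0 → q1 → q2 → q3 → q4 → q5 → q6 on every symbol, with q6 looping. Accepting states: {q0, q1, q2, q3, q4, q5}.
With 7 states:
        a   b  
>* q0   q1  q1 
 * q1   q2  q2 
 * q2   q3  q3 
 * q3   q4  q4 
 * q4   q5  q5 
 * q5   q6  q6 
   q6   q6  q6 
(> = start, * = accepting)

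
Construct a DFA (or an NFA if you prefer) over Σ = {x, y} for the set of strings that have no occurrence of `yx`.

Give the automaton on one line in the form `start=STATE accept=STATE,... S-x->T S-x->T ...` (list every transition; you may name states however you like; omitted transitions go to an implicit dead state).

This is the complement of 'contains `yx`'. Use the same substring-matching states — q0 through q2 holding how much of `yx` has just been matched — but flip the accepting set: everything except the trap q2 accepts.
With 3 states:
        x   y  
>* q0   q0  q1 
 * q1   q2  q1 
   q2   q2  q2 
(> = start, * = accepting)

start=q0 accept=q0,q1 q0-x->q0 q0-y->q1 q1-x->q2 q1-y->q1 q2-x->q2 q2-y->q2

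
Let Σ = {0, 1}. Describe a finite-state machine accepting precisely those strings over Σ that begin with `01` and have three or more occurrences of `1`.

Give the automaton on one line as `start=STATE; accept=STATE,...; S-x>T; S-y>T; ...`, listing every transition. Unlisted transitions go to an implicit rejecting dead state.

start=A; accept=F; A-0>B; A-1>C; B-0>C; B-1>D; C-0>C; C-1>C; D-0>D; D-1>E; E-0>E; E-1>F; F-0>F; F-1>F

Run two small machines in parallel and take their product. The first has 4 states tracking whether the input so far still matches the prefix `01`; the second has 5 states tracking the count of `1`s, saturating at 4. A product state is a pair (one from each), accepting exactly when both do. Minimizing collapses redundant product states.
A 6-state machine:
       0  1 
>  A   B  C 
   B   C  D 
   C   C  C 
   D   D  E 
   E   E  F 
 * F   F  F 
(> = start, * = accepting)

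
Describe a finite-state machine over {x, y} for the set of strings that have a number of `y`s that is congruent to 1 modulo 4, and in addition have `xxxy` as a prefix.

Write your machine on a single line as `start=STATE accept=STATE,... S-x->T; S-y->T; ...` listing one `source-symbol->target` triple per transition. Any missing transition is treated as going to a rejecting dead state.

start=q0; accept=q5; q0-x->q1; q0-y->q2; q1-x->q3; q1-y->q2; q2-x->q2; q2-y->q2; q3-x->q4; q3-y->q2; q4-x->q2; q4-y->q5; q5-x->q5; q5-y->q6; q6-x->q6; q6-y->q7; q7-x->q7; q7-y->q8; q8-x->q8; q8-y->q5

Build one automaton per condition and run them in lockstep. The first has 4 states tracking the count of `y`s modulo 4; the second has 6 states tracking whether the input so far still matches the prefix `xxxy`. A product state is a pair (one from each), accepting exactly when both do. Equivalent product states are then merged.
        x   y  
>  q0   q1  q2 
   q1   q3  q2 
   q2   q2  q2 
   q3   q4  q2 
   q4   q2  q5 
 * q5   q5  q6 
   q6   q6  q7 
   q7   q7  q8 
   q8   q8  q5 
(> = start, * = accepting)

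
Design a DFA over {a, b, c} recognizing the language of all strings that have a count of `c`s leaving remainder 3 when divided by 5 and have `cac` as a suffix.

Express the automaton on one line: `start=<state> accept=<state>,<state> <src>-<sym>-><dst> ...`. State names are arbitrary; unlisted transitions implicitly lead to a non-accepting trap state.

start=s0 accept=s6 s0-a->s0 s0-b->s0 s0-c->s1 s1-a->s1 s1-b->s1 s1-c->s2 s2-a->s3 s2-b->s4 s2-c->s5 s3-a->s4 s3-b->s4 s3-c->s6 s4-a->s4 s4-b->s4 s4-c->s5 s5-a->s5 s5-b->s5 s5-c->s7 s6-a->s5 s6-b->s5 s6-c->s7 s7-a->s7 s7-b->s7 s7-c->s0

Handle the two conditions separately and then intersect. One (5 states) tracks the count of `c`s modulo 5; the other (4 states) tracks how much of the suffix `cac` has currently been matched. Each combined state is a pair, one component from each; accept when both components accept. After merging equivalent states the machine shrinks.
With 8 states:
        a   b   c  
>  s0   s0  s0  s1 
   s1   s1  s1  s2 
   s2   s3  s4  s5 
   s3   s4  s4  s6 
   s4   s4  s4  s5 
   s5   s5  s5  s7 
 * s6   s5  s5  s7 
   s7   s7  s7  s0 
(> = start, * = accepting)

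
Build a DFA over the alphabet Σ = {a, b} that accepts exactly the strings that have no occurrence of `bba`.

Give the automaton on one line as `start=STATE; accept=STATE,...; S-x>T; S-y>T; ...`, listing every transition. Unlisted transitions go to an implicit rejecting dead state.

This is the complement of 'contains `bba`'. Use the same substring-matching states — s0 through s3 holding how much of `bba` has just been matched — but flip the accepting set: everything except the trap s3 accepts.
A 4-state machine:
        a   b  
>* s0   s0  s1 
 * s1   s0  s2 
 * s2   s3  s2 
   s3   s3  s3 
(> = start, * = accepting)

start=s0; accept=s0,s1,s2; s0-a>s0; s0-b>s1; s1-a>s0; s1-b>s2; s2-a>s3; s2-b>s2; s3-a>s3; s3-b>s3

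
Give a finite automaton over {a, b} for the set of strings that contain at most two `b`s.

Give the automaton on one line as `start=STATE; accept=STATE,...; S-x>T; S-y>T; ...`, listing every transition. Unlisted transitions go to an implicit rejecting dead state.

Count `b`s, saturating at 3: states q0 through q2 mean 0 through 2 `b`s seen; q3 means more than 2. Each `b` increments (capped at q3); other symbols loop. Accept from {q0, q1, q2}.
        a   b  
>* q0   q0  q1 
 * q1   q1  q2 
 * q2   q2  q3 
   q3   q3  q3 
(> = start, * = accepting)

start=q0; accept=q0,q1,q2; q0-a>q0; q0-b>q1; q1-a>q1; q1-b>q2; q2-a>q2; q2-b>q3; q3-a>q3; q3-b>q3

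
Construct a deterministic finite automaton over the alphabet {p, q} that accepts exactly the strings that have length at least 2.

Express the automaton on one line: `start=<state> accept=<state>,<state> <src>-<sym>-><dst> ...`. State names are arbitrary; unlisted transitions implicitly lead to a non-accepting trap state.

start=S0 accept=S2,S3 S0-p->S1 S0-q->S1 S1-p->S2 S1-q->S2 S2-p->S3 S2-q->S3 S3-p->S3 S3-q->S3

We only need to distinguish lengths 0, 1, …, 2, and '>2'. Chain S0 → S1 → S2 → S3 on every symbol, with S3 looping. Accepting states: {S2, S3}.
A 4-state machine:
        p   q  
>  S0   S1  S1 
   S1   S2  S2 
 * S2   S3  S3 
 * S3   S3  S3 
(> = start, * = accepting)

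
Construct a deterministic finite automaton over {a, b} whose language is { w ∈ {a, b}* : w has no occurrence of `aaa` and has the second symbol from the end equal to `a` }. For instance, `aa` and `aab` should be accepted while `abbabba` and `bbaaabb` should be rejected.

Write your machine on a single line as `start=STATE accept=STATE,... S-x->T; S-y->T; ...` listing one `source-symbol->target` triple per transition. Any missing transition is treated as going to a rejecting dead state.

Run two small machines in parallel and take their product. The first has 4 states tracking partial matches of the forbidden pattern `aaa`; the second has 7 states tracking the last 2 symbols read. A product state is a pair (one from each), accepting exactly when both do.
An 11-state machine:
          a    b  
>  q0     q1   q2 
   q1     q3   q4 
   q2     q5   q6 
 * q3     q7   q4 
 * q4     q5   q6 
   q5     q3   q4 
   q6     q5   q6 
   q7     q7   q8 
   q8     q9  q10 
   q9     q7   q8 
   q10    q9  q10 
(> = start, * = accepting)

start=q0; accept=q3,q4; q0-a->q1; q0-b->q2; q1-a->q3; q1-b->q4; q2-a->q5; q2-b->q6; q3-a->q7; q3-b->q4; q4-a->q5; q4-b->q6; q5-a->q3; q5-b->q4; q6-a->q5; q6-b->q6; q7-a->q7; q7-b->q8; q8-a->q9; q8-b->q10; q9-a->q7; q9-b->q8; q10-a->q9; q10-b->q10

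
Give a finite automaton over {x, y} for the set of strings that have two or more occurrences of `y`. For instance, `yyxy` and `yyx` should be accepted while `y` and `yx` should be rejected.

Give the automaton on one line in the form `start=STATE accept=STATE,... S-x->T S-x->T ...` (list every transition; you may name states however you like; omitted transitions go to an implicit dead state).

Count `y`s, saturating at 3: states S0 through S2 mean 0 through 2 `y`s seen; S3 means more than 2. Each `y` increments (capped at S3); other symbols loop. Accept from {S2, S3}.
With 4 states:
        x   y  
>  S0   S0  S1 
   S1   S1  S2 
 * S2   S2  S3 
 * S3   S3  S3 
(> = start, * = accepting)

start=S0 accept=S2,S3 S0-x->S0 S0-y->S1 S1-x->S1 S1-y->S2 S2-x->S2 S2-y->S3 S3-x->S3 S3-y->S3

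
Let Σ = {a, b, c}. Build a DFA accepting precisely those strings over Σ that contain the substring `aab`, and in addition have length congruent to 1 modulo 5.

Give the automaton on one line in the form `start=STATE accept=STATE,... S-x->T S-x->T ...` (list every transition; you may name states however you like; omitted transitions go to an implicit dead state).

start=s0 accept=s18 s0-a->s1 s0-b->s2 s0-c->s2 s1-a->s3 s1-b->s4 s1-c->s4 s2-a->s5 s2-b->s4 s2-c->s4 s3-a->s6 s3-b->s7 s3-c->s8 s4-a->s9 s4-b->s8 s4-c->s8 s5-a->s6 s5-b->s8 s5-c->s8 s6-a->s10 s6-b->s11 s6-c->s12 s7-a->s11 s7-b->s11 s7-c->s11 s8-a->s13 s8-b->s12 s8-c->s12 s9-a->s10 s9-b->s12 s9-c->s12 s10-a->s14 s10-b->s15 s10-c->s0 s11-a->s15 s11-b->s15 s11-c->s15 s12-a->s16 s12-b->s0 s12-c->s0 s13-a->s14 s13-b->s0 s13-c->s0 s14-a->s17 s14-b->s18 s14-c->s2 s15-a->s18 s15-b->s18 s15-c->s18 s16-a->s17 s16-b->s2 s16-c->s2 s17-a->s3 s17-b->s19 s17-c->s4 s18-a->s19 s18-b->s19 s18-c->s19 s19-a->s7 s19-b->s7 s19-c->s7

Build one automaton per condition and run them in lockstep. One (4 states) tracks whether and how much of `aab` has been seen; the other (5 states) tracks the input length modulo 5. Each combined state is a pair, one component from each; accept when both components accept.
With 20 states:
          a    b    c  
>  s0     s1   s2   s2 
   s1     s3   s4   s4 
   s2     s5   s4   s4 
   s3     s6   s7   s8 
   s4     s9   s8   s8 
   s5     s6   s8   s8 
   s6    s10  s11  s12 
   s7    s11  s11  s11 
   s8    s13  s12  s12 
   s9    s10  s12  s12 
   s10   s14  s15   s0 
   s11   s15  s15  s15 
   s12   s16   s0   s0 
   s13   s14   s0   s0 
   s14   s17  s18   s2 
   s15   s18  s18  s18 
   s16   s17   s2   s2 
   s17    s3  s19   s4 
 * s18   s19  s19  s19 
   s19    s7   s7   s7 
(> = start, * = accepting)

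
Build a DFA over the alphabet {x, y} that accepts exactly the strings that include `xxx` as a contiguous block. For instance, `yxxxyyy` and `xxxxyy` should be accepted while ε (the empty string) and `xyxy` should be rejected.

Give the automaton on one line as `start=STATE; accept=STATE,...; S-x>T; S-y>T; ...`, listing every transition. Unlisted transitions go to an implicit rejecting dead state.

States s0..s2 record the length of the longest prefix of `xxx` that matches the current input suffix. Reaching s3 means `xxx` has been seen, and we stay there forever. Accept from s3.
With 4 states:
        x   y  
>  s0   s1  s0 
   s1   s2  s0 
   s2   s3  s0 
 * s3   s3  s3 
(> = start, * = accepting)

start=s0; accept=s3; s0-x>s1; s0-y>s0; s1-x>s2; s1-y>s0; s2-x>s3; s2-y>s0; s3-x>s3; s3-y>s3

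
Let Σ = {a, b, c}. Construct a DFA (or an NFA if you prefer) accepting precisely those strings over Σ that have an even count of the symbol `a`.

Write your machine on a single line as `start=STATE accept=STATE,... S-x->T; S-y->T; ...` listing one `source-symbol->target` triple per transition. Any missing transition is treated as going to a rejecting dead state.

The only thing that matters is how many `a`s have appeared, reduced mod 2. Use one state per residue: q0 for 0, …, q1 for 1. Reading `a` moves to the next residue; anything else stays put. q0 is accepting.
        a   b   c  
>* q0   q1  q0  q0 
   q1   q0  q1  q1 
(> = start, * = accepting)

start=q0; accept=q0; q0-a->q1; q0-b->q0; q0-c->q0; q1-a->q0; q1-b->q1; q1-c->q1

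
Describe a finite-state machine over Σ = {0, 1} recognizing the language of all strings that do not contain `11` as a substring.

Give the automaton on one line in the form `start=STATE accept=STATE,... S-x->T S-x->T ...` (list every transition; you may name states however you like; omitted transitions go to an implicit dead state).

Track partial matches of the forbidden pattern `11`. State q2 is a dead state reached once `11` has occurred; every other state accepts. q0 means no part of `11` is currently matched.
With 3 states:
        0   1  
>* q0   q0  q1 
 * q1   q0  q2 
   q2   q2  q2 
(> = start, * = accepting)

start=q0 accept=q0,q1 q0-0->q0 q0-1->q1 q1-0->q0 q1-1->q2 q2-0->q2 q2-1->q2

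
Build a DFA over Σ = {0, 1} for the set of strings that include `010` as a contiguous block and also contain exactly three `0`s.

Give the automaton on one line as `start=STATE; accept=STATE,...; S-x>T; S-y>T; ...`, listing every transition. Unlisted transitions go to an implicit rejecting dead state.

start=q0; accept=q8; q0-0>q1; q0-1>q0; q1-0>q2; q1-1>q3; q2-0>q4; q2-1>q5; q3-0>q6; q3-1>q7; q4-0>q4; q4-1>q4; q5-0>q8; q5-1>q4; q6-0>q8; q6-1>q6; q7-0>q2; q7-1>q7; q8-0>q4; q8-1>q8

Handle the two conditions separately and then intersect. One (4 states) tracks whether and how much of `010` has been seen; the other (5 states) tracks the count of `0`s, saturating at 4. Each combined state is a pair, one component from each; accept when both components accept. After merging equivalent states the machine shrinks.
        0   1  
>  q0   q1  q0 
   q1   q2  q3 
   q2   q4  q5 
   q3   q6  q7 
   q4   q4  q4 
   q5   q8  q4 
   q6   q8  q6 
   q7   q2  q7 
 * q8   q4  q8 
(> = start, * = accepting)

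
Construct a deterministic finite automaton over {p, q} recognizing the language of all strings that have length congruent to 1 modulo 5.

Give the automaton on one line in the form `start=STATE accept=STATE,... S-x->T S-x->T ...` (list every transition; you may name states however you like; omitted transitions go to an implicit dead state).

Count input length modulo 5: every symbol advances one step around the cycle s0 → s1 → s2 → s3 → s4 → s0. Accept at s1.
With 5 states:
        p   q  
>  s0   s1  s1 
 * s1   s2  s2 
   s2   s3  s3 
   s3   s4  s4 
   s4   s0  s0 
(> = start, * = accepting)

start=s0 accept=s1 s0-p->s1 s0-q->s1 s1-p->s2 s1-q->s2 s2-p->s3 s2-q->s3 s3-p->s4 s3-q->s4 s4-p->s0 s4-q->s0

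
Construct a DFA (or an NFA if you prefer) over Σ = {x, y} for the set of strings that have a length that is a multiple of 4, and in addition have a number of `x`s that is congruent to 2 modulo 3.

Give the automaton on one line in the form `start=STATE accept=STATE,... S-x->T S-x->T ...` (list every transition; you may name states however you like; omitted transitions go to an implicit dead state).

Handle the two conditions separately and then intersect. The first has 4 states tracking the input length modulo 4; the second has 3 states tracking the count of `x`s modulo 3. A product state is a pair (one from each), accepting exactly when both do.
12 states suffice.
          x    y  
>  s0     s1   s2 
   s1     s3   s4 
   s2     s4   s5 
   s3     s6   s7 
   s4     s7   s8 
   s5     s8   s6 
   s6     s9   s0 
   s7     s0  s10 
   s8    s10   s9 
   s9    s11   s1 
 * s10    s2  s11 
   s11    s5   s3 
(> = start, * = accepting)

start=s0 accept=s10 s0-x->s1 s0-y->s2 s1-x->s3 s1-y->s4 s2-x->s4 s2-y->s5 s3-x->s6 s3-y->s7 s4-x->s7 s4-y->s8 s5-x->s8 s5-y->s6 s6-x->s9 s6-y->s0 s7-x->s0 s7-y->s10 s8-x->s10 s8-y->s9 s9-x->s11 s9-y->s1 s10-x->s2 s10-y->s11 s11-x->s5 s11-y->s3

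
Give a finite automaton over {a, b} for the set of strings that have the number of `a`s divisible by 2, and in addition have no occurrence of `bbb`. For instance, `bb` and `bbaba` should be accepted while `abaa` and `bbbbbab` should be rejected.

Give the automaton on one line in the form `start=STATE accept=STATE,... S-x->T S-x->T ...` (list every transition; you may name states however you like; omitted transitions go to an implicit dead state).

Handle the two conditions separately and then intersect. The first has 2 states tracking the count of `a`s modulo 2; the second has 4 states tracking partial matches of the forbidden pattern `bbb`. A product state is a pair (one from each), accepting exactly when both do.
An 8-state machine:
        a   b  
>* s0   s1  s2 
   s1   s0  s3 
 * s2   s1  s4 
   s3   s0  s5 
 * s4   s1  s6 
   s5   s0  s7 
   s6   s7  s6 
   s7   s6  s7 
(> = start, * = accepting)

start=s0 accept=s0,s2,s4 s0-a->s1 s0-b->s2 s1-a->s0 s1-b->s3 s2-a->s1 s2-b->s4 s3-a->s0 s3-b->s5 s4-a->s1 s4-b->s6 s5-a->s0 s5-b->s7 s6-a->s7 s6-b->s6 s7-a->s6 s7-b->s7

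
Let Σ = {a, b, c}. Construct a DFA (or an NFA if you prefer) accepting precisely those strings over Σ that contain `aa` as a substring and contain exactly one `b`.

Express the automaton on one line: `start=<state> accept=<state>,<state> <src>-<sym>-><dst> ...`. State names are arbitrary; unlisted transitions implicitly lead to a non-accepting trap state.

start=q0 accept=q6 q0-a->q1 q0-b->q2 q0-c->q0 q1-a->q3 q1-b->q2 q1-c->q0 q2-a->q4 q2-b->q5 q2-c->q2 q3-a->q3 q3-b->q6 q3-c->q3 q4-a->q6 q4-b->q5 q4-c->q2 q5-a->q5 q5-b->q5 q5-c->q5 q6-a->q6 q6-b->q5 q6-c->q6

Build one automaton per condition and run them in lockstep. One (3 states) tracks whether and how much of `aa` has been seen; the other (3 states) tracks the count of `b`s, saturating at 2. Each combined state is a pair, one component from each; accept when both components accept. Minimizing collapses redundant product states.
A 7-state machine:
        a   b   c  
>  q0   q1  q2  q0 
   q1   q3  q2  q0 
   q2   q4  q5  q2 
   q3   q3  q6  q3 
   q4   q6  q5  q2 
   q5   q5  q5  q5 
 * q6   q6  q5  q6 
(> = start, * = accepting)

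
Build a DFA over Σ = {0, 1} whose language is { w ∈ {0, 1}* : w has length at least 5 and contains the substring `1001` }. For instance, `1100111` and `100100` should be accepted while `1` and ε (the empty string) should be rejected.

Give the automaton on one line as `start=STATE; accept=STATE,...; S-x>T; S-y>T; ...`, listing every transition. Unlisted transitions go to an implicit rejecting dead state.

Run two small machines in parallel and take their product. The first has 7 states tracking the input length, saturating at 6; the second has 5 states tracking whether and how much of `1001` has been seen. A product state is a pair (one from each), accepting exactly when both do. After merging equivalent states the machine shrinks.
With 10 states:
        0   1  
>  S0   S1  S2 
   S1   S1  S3 
   S2   S4  S3 
   S3   S5  S3 
   S4   S6  S3 
   S5   S7  S3 
   S6   S1  S8 
   S7   S1  S9 
   S8   S9  S9 
 * S9   S9  S9 
(> = start, * = accepting)

start=S0; accept=S9; S0-0>S1; S0-1>S2; S1-0>S1; S1-1>S3; S2-0>S4; S2-1>S3; S3-0>S5; S3-1>S3; S4-0>S6; S4-1>S3; S5-0>S7; S5-1>S3; S6-0>S1; S6-1>S8; S7-0>S1; S7-1>S9; S8-0>S9; S8-1>S9; S9-0>S9; S9-1>S9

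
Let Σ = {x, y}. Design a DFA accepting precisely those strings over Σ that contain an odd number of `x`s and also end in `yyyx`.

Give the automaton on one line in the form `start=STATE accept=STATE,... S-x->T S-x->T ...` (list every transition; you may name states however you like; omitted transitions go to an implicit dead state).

start=A accept=F A-x->B A-y->C B-x->A B-y->B C-x->B C-y->D D-x->B D-y->E E-x->F E-y->E F-x->A F-y->B

Handle the two conditions separately and then intersect. One (2 states) tracks the count of `x`s modulo 2; the other (5 states) tracks how much of the suffix `yyyx` has currently been matched. Each combined state is a pair, one component from each; accept when both components accept. Minimizing collapses redundant product states.
A 6-state machine:
       x  y 
>  A   B  C 
   B   A  B 
   C   B  D 
   D   B  E 
   E   F  E 
 * F   A  B 
(> = start, * = accepting)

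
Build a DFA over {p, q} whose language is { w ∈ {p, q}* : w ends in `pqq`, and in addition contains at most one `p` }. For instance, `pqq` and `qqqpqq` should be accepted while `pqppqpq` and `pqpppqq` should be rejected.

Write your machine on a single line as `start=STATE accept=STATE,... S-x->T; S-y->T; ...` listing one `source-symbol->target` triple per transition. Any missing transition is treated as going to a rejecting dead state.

start=s0; accept=s4; s0-p->s1; s0-q->s0; s1-p->s2; s1-q->s3; s2-p->s2; s2-q->s2; s3-p->s2; s3-q->s4; s4-p->s2; s4-q->s2

Run two small machines in parallel and take their product. The first has 4 states tracking how much of the suffix `pqq` has currently been matched; the second has 3 states tracking the count of `p`s, saturating at 2. A product state is a pair (one from each), accepting exactly when both do. After merging equivalent states the machine shrinks.
5 states suffice.
        p   q  
>  s0   s1  s0 
   s1   s2  s3 
   s2   s2  s2 
   s3   s2  s4 
 * s4   s2  s2 
(> = start, * = accepting)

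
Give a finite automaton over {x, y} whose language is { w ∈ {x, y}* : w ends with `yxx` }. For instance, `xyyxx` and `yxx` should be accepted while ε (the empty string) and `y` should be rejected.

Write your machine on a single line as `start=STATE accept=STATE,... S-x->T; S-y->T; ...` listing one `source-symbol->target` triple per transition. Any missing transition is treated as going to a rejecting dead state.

Remember how much of `yxx` the current input suffix matches. State S0 means no match yet; S1 means the last symbol is `y`; S2 means the last 2 symbols are `yx`; S3 means the last 3 symbols are `yxx`. Only S3 accepts. On a mismatch, fall back to the longest proper suffix that is still a prefix of `yxx`.
4 states suffice.
        x   y  
>  S0   S0  S1 
   S1   S2  S1 
   S2   S3  S1 
 * S3   S0  S1 
(> = start, * = accepting)

start=S0; accept=S3; S0-x->S0; S0-y->S1; S1-x->S2; S1-y->S1; S2-x->S3; S2-y->S1; S3-x->S0; S3-y->S1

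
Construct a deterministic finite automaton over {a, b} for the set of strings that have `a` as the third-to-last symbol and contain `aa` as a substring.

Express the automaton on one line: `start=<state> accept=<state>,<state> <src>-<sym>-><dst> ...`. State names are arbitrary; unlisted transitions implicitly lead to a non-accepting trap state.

Build one automaton per condition and run them in lockstep. One (15 states) tracks the last 3 symbols read; the other (3 states) tracks whether and how much of `aa` has been seen. Each combined state is a pair, one component from each; accept when both components accept. Equivalent product states are then merged.
10 states suffice.
        a   b  
>  s0   s1  s0 
   s1   s2  s0 
   s2   s3  s4 
 * s3   s3  s4 
 * s4   s5  s6 
 * s5   s2  s7 
 * s6   s8  s9 
   s7   s5  s6 
   s8   s2  s7 
   s9   s8  s9 
(> = start, * = accepting)

start=s0 accept=s3,s4,s5,s6 s0-a->s1 s0-b->s0 s1-a->s2 s1-b->s0 s2-a->s3 s2-b->s4 s3-a->s3 s3-b->s4 s4-a->s5 s4-b->s6 s5-a->s2 s5-b->s7 s6-a->s8 s6-b->s9 s7-a->s5 s7-b->s6 s8-a->s2 s8-b->s7 s9-a->s8 s9-b->s9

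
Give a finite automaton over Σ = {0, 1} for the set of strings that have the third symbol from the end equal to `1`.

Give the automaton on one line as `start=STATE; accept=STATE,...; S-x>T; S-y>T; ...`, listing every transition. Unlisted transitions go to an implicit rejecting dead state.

start=s0; accept=s11,s12,s13,s14; s0-0>s1; s0-1>s2; s1-0>s3; s1-1>s4; s2-0>s5; s2-1>s6; s3-0>s7; s3-1>s8; s4-0>s9; s4-1>s10; s5-0>s11; s5-1>s12; s6-0>s13; s6-1>s14; s7-0>s7; s7-1>s8; s8-0>s9; s8-1>s10; s9-0>s11; s9-1>s12; s10-0>s13; s10-1>s14; s11-0>s7; s11-1>s8; s12-0>s9; s12-1>s10; s13-0>s11; s13-1>s12; s14-0>s13; s14-1>s14

Because acceptance depends on a position counted from the end, the machine has to buffer the most recent 3 symbols. Make each state the string of the last up-to-3 symbols read; on input `x` shift the window left and append `x`. Accept when the buffered window has length 3 and begins with `1`.
          0    1  
>  s0     s1   s2 
   s1     s3   s4 
   s2     s5   s6 
   s3     s7   s8 
   s4     s9  s10 
   s5    s11  s12 
   s6    s13  s14 
   s7     s7   s8 
   s8     s9  s10 
   s9    s11  s12 
   s10   s13  s14 
 * s11    s7   s8 
 * s12    s9  s10 
 * s13   s11  s12 
 * s14   s13  s14 
(> = start, * = accepting)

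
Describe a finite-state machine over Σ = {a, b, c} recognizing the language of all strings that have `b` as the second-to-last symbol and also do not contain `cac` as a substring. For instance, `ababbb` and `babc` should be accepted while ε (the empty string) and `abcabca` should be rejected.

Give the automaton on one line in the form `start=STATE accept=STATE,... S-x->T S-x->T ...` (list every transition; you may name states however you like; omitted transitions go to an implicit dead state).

Handle the two conditions separately and then intersect. One (13 states) tracks the last 2 symbols read; the other (4 states) tracks partial matches of the forbidden pattern `cac`. Each combined state is a pair, one component from each; accept when both components accept.
A 22-state machine:
          a    b    c  
>  S0     S1   S2   S3 
   S1     S4   S5   S6 
   S2     S7   S8   S9 
   S3    S10  S11  S12 
   S4     S4   S5   S6 
   S5     S7   S8   S9 
   S6    S10  S11  S12 
 * S7     S4   S5   S6 
 * S8     S7   S8   S9 
 * S9    S10  S11  S12 
   S10    S4   S5  S13 
   S11    S7   S8   S9 
   S12   S10  S11  S12 
   S13   S14  S15  S16 
   S14   S17  S18  S13 
   S15   S19  S20  S21 
   S16   S14  S15  S16 
   S17   S17  S18  S13 
   S18   S19  S20  S21 
   S19   S17  S18  S13 
   S20   S19  S20  S21 
   S21   S14  S15  S16 
(> = start, * = accepting)

start=S0 accept=S7,S8,S9 S0-a->S1 S0-b->S2 S0-c->S3 S1-a->S4 S1-b->S5 S1-c->S6 S2-a->S7 S2-b->S8 S2-c->S9 S3-a->S10 S3-b->S11 S3-c->S12 S4-a->S4 S4-b->S5 S4-c->S6 S5-a->S7 S5-b->S8 S5-c->S9 S6-a->S10 S6-b->S11 S6-c->S12 S7-a->S4 S7-b->S5 S7-c->S6 S8-a->S7 S8-b->S8 S8-c->S9 S9-a->S10 S9-b->S11 S9-c->S12 S10-a->S4 S10-b->S5 S10-c->S13 S11-a->S7 S11-b->S8 S11-c->S9 S12-a->S10 S12-b->S11 S12-c->S12 S13-a->S14 S13-b->S15 S13-c->S16 S14-a->S17 S14-b->S18 S14-c->S13 S15-a->S19 S15-b->S20 S15-c->S21 S16-a->S14 S16-b->S15 S16-c->S16 S17-a->S17 S17-b->S18 S17-c->S13 S18-a->S19 S18-b->S20 S18-c->S21 S19-a->S17 S19-b->S18 S19-c->S13 S20-a->S19 S20-b->S20 S20-c->S21 S21-a->S14 S21-b->S15 S21-c->S16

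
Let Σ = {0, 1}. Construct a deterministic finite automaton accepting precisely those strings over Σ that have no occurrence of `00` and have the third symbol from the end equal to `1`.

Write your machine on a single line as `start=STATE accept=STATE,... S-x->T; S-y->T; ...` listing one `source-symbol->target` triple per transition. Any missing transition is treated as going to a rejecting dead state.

Run two small machines in parallel and take their product. The first has 3 states tracking partial matches of the forbidden pattern `00`; the second has 15 states tracking the last 3 symbols read. A product state is a pair (one from each), accepting exactly when both do.
          0    1  
>  q0     q1   q2 
   q1     q3   q4 
   q2     q5   q6 
   q3     q7   q8 
   q4     q9  q10 
   q5    q11  q12 
   q6    q13  q14 
   q7     q7   q8 
   q8    q15  q16 
   q9    q11  q12 
   q10   q13  q14 
   q11    q7   q8 
 * q12    q9  q10 
 * q13   q11  q12 
 * q14   q13  q14 
   q15   q11  q17 
   q16   q18  q19 
   q17   q15  q16 
   q18   q11  q17 
   q19   q18  q19 
(> = start, * = accepting)

start=q0; accept=q12,q13,q14; q0-0->q1; q0-1->q2; q1-0->q3; q1-1->q4; q2-0->q5; q2-1->q6; q3-0->q7; q3-1->q8; q4-0->q9; q4-1->q10; q5-0->q11; q5-1->q12; q6-0->q13; q6-1->q14; q7-0->q7; q7-1->q8; q8-0->q15; q8-1->q16; q9-0->q11; q9-1->q12; q10-0->q13; q10-1->q14; q11-0->q7; q11-1->q8; q12-0->q9; q12-1->q10; q13-0->q11; q13-1->q12; q14-0->q13; q14-1->q14; q15-0->q11; q15-1->q17; q16-0->q18; q16-1->q19; q17-0->q15; q17-1->q16; q18-0->q11; q18-1->q17; q19-0->q18; q19-1->q19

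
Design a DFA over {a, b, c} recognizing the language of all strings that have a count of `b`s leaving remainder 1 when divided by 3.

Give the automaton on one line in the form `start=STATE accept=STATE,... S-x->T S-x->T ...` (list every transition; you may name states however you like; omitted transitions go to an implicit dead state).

Keep the running count of `b`s modulo 3: each `b` advances along the cycle q0 → q1 → q2 → q0 while other symbols loop. Accept at q1.
A 3-state machine:
        a   b   c  
>  q0   q0  q1  q0 
 * q1   q1  q2  q1 
   q2   q2  q0  q2 
(> = start, * = accepting)

start=q0 accept=q1 q0-a->q0 q0-b->q1 q0-c->q0 q1-a->q1 q1-b->q2 q1-c->q1 q2-a->q2 q2-b->q0 q2-c->q2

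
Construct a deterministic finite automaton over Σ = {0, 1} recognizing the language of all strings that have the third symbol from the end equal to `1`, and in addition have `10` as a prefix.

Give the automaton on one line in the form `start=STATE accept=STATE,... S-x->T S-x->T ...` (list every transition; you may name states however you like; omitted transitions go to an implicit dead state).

Run two small machines in parallel and take their product. The first has 15 states tracking the last 3 symbols read; the second has 4 states tracking whether the input so far still matches the prefix `10`. A product state is a pair (one from each), accepting exactly when both do. Equivalent product states are then merged.
          0    1  
>  S0     S1   S2 
   S1     S1   S1 
   S2     S3   S1 
   S3     S4   S5 
 * S4     S6   S7 
 * S5     S3   S8 
   S6     S6   S7 
   S7     S3   S8 
   S8     S9  S10 
 * S9     S4   S5 
 * S10    S9  S10 
(> = start, * = accepting)

start=S0 accept=S4,S5,S9,S10 S0-0->S1 S0-1->S2 S1-0->S1 S1-1->S1 S2-0->S3 S2-1->S1 S3-0->S4 S3-1->S5 S4-0->S6 S4-1->S7 S5-0->S3 S5-1->S8 S6-0->S6 S6-1->S7 S7-0->S3 S7-1->S8 S8-0->S9 S8-1->S10 S9-0->S4 S9-1->S5 S10-0->S9 S10-1->S10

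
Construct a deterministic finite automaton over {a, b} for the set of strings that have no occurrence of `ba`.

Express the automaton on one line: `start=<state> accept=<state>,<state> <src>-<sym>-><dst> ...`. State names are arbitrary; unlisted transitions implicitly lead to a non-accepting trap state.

start=s0 accept=s0,s1 s0-a->s0 s0-b->s1 s1-a->s2 s1-b->s1 s2-a->s2 s2-b->s2

Track partial matches of the forbidden pattern `ba`. State s2 is a dead state reached once `ba` has occurred; every other state accepts. s0 means no part of `ba` is currently matched.
3 states suffice.
        a   b  
>* s0   s0  s1 
 * s1   s2  s1 
   s2   s2  s2 
(> = start, * = accepting)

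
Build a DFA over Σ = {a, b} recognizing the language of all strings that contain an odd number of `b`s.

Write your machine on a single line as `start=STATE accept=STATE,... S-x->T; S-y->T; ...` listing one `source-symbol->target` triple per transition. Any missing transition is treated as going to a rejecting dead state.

start=S0; accept=S1; S0-a->S0; S0-b->S1; S1-a->S1; S1-b->S0

The only thing that matters is how many `b`s have appeared, reduced mod 2. Use one state per residue: S0 for 0, …, S1 for 1. Reading `b` moves to the next residue; anything else stays put. S1 is accepting.
With 2 states:
        a   b  
>  S0   S0  S1 
 * S1   S1  S0 
(> = start, * = accepting)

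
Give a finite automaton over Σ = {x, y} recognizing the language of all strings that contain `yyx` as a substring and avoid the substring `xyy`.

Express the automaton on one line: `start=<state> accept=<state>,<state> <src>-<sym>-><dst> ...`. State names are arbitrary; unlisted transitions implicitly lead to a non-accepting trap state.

start=A accept=G,I A-x->B A-y->C B-x->B B-y->D C-x->B C-y->E D-x->B D-y->F E-x->G E-y->E F-x->H F-y->F G-x->G G-y->I H-x->H H-y->H I-x->G I-y->H

Handle the two conditions separately and then intersect. The first has 4 states tracking whether and how much of `yyx` has been seen; the second has 4 states tracking partial matches of the forbidden pattern `xyy`. A product state is a pair (one from each), accepting exactly when both do.
A 9-state machine:
       x  y 
>  A   B  C 
   B   B  D 
   C   B  E 
   D   B  F 
   E   G  E 
   F   H  F 
 * G   G  I 
   H   H  H 
 * I   G  H 
(> = start, * = accepting)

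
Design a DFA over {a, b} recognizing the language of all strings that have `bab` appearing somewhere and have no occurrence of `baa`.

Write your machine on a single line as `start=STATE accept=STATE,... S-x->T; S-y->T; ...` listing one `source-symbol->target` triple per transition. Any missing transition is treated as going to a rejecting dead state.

Run two small machines in parallel and take their product. The first has 4 states tracking whether and how much of `bab` has been seen; the second has 4 states tracking partial matches of the forbidden pattern `baa`. A product state is a pair (one from each), accepting exactly when both do. After merging equivalent states the machine shrinks.
        a   b  
>  q0   q0  q1 
   q1   q2  q1 
   q2   q3  q4 
   q3   q3  q3 
 * q4   q5  q4 
 * q5   q3  q4 
(> = start, * = accepting)

start=q0; accept=q4,q5; q0-a->q0; q0-b->q1; q1-a->q2; q1-b->q1; q2-a->q3; q2-b->q4; q3-a->q3; q3-b->q3; q4-a->q5; q4-b->q4; q5-a->q3; q5-b->q4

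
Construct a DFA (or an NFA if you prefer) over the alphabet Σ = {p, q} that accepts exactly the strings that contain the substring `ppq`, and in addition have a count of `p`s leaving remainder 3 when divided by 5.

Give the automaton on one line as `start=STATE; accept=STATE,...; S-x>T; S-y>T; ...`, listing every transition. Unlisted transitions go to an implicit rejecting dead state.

start=A; accept=I; A-p>B; A-q>A; B-p>C; B-q>D; C-p>E; C-q>F; D-p>G; D-q>D; E-p>H; E-q>I; F-p>I; F-q>F; G-p>E; G-q>J; H-p>K; H-q>L; I-p>L; I-q>I; J-p>M; J-q>J; K-p>N; K-q>O; L-p>O; L-q>L; M-p>H; M-q>P; N-p>C; N-q>Q; O-p>Q; O-q>O; P-p>R; P-q>P; Q-p>F; Q-q>Q; R-p>K; R-q>S; S-p>T; S-q>S; T-p>N; T-q>A

Run two small machines in parallel and take their product. One (4 states) tracks whether and how much of `ppq` has been seen; the other (5 states) tracks the count of `p`s modulo 5. Each combined state is a pair, one component from each; accept when both components accept.
20 states suffice.
       p  q 
>  A   B  A 
   B   C  D 
   C   E  F 
   D   G  D 
   E   H  I 
   F   I  F 
   G   E  J 
   H   K  L 
 * I   L  I 
   J   M  J 
   K   N  O 
   L   O  L 
   M   H  P 
   N   C  Q 
   O   Q  O 
   P   R  P 
   Q   F  Q 
   R   K  S 
   S   T  S 
   T   N  A 
(> = start, * = accepting)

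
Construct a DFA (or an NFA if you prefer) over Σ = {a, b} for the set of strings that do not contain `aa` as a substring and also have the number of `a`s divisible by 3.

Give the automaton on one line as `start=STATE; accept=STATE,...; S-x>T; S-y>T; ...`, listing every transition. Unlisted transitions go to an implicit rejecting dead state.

Build one automaton per condition and run them in lockstep. One (3 states) tracks partial matches of the forbidden pattern `aa`; the other (3 states) tracks the count of `a`s modulo 3. Each combined state is a pair, one component from each; accept when both components accept.
A 9-state machine:
        a   b  
>* s0   s1  s0 
   s1   s2  s3 
   s2   s4  s2 
   s3   s5  s3 
   s4   s6  s4 
   s5   s4  s7 
   s6   s2  s6 
   s7   s8  s7 
 * s8   s6  s0 
(> = start, * = accepting)

start=s0; accept=s0,s8; s0-a>s1; s0-b>s0; s1-a>s2; s1-b>s3; s2-a>s4; s2-b>s2; s3-a>s5; s3-b>s3; s4-a>s6; s4-b>s4; s5-a>s4; s5-b>s7; s6-a>s2; s6-b>s6; s7-a>s8; s7-b>s7; s8-a>s6; s8-b>s0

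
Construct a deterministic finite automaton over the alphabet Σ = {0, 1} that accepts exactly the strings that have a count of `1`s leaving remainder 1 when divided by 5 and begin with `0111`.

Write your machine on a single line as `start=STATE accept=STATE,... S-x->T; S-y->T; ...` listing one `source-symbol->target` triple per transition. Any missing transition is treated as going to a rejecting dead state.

start=S0; accept=S12; S0-0->S1; S0-1->S2; S1-0->S3; S1-1->S4; S2-0->S2; S2-1->S5; S3-0->S3; S3-1->S2; S4-0->S2; S4-1->S6; S5-0->S5; S5-1->S7; S6-0->S5; S6-1->S8; S7-0->S7; S7-1->S9; S8-0->S8; S8-1->S10; S9-0->S9; S9-1->S3; S10-0->S10; S10-1->S11; S11-0->S11; S11-1->S12; S12-0->S12; S12-1->S13; S13-0->S13; S13-1->S8

Build one automaton per condition and run them in lockstep. One (5 states) tracks the count of `1`s modulo 5; the other (6 states) tracks whether the input so far still matches the prefix `0111`. Each combined state is a pair, one component from each; accept when both components accept.
14 states suffice.
          0    1  
>  S0     S1   S2 
   S1     S3   S4 
   S2     S2   S5 
   S3     S3   S2 
   S4     S2   S6 
   S5     S5   S7 
   S6     S5   S8 
   S7     S7   S9 
   S8     S8  S10 
   S9     S9   S3 
   S10   S10  S11 
   S11   S11  S12 
 * S12   S12  S13 
   S13   S13   S8 
(> = start, * = accepting)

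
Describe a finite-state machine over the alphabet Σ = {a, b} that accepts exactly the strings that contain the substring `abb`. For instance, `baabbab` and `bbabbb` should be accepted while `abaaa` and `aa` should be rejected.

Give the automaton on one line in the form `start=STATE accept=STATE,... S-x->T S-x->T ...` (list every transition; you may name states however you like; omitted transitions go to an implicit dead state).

Track how much of `abb` has been matched so far: state q0 is no progress, q3 is the absorbing accept state reached once `abb` has occurred. Intermediate states record partial matches; on a mismatch, fall back to the longest reusable overlap.
        a   b  
>  q0   q1  q0 
   q1   q1  q2 
   q2   q1  q3 
 * q3   q3  q3 
(> = start, * = accepting)

start=q0 accept=q3 q0-a->q1 q0-b->q0 q1-a->q1 q1-b->q2 q2-a->q1 q2-b->q3 q3-a->q3 q3-b->q3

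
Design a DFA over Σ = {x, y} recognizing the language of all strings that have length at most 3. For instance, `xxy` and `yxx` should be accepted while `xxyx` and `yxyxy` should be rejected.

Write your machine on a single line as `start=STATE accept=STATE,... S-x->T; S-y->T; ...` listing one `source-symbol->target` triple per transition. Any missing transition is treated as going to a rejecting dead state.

start=q0; accept=q0,q1,q2,q3; q0-x->q1; q0-y->q1; q1-x->q2; q1-y->q2; q2-x->q3; q2-y->q3; q3-x->q4; q3-y->q4; q4-x->q4; q4-y->q4

We only need to distinguish lengths 0, 1, …, 3, and '>3'. Chain q0 → q1 → q2 → q3 → q4 on every symbol, with q4 looping. Accepting states: {q0, q1, q2, q3}.
A 5-state machine:
        x   y  
>* q0   q1  q1 
 * q1   q2  q2 
 * q2   q3  q3 
 * q3   q4  q4 
   q4   q4  q4 
(> = start, * = accepting)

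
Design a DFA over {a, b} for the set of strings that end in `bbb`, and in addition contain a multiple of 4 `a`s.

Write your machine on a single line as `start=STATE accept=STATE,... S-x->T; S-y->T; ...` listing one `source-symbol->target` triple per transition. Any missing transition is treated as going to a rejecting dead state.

Handle the two conditions separately and then intersect. One (4 states) tracks how much of the suffix `bbb` has currently been matched; the other (4 states) tracks the count of `a`s modulo 4. Each combined state is a pair, one component from each; accept when both components accept.
A 16-state machine:
          a    b  
>  q0     q1   q2 
   q1     q3   q4 
   q2     q1   q5 
   q3     q6   q7 
   q4     q3   q8 
   q5     q1   q9 
   q6     q0  q10 
   q7     q6  q11 
   q8     q3  q12 
 * q9     q1   q9 
   q10    q0  q13 
   q11    q6  q14 
   q12    q3  q12 
   q13    q0  q15 
   q14    q6  q14 
   q15    q0  q15 
(> = start, * = accepting)

start=q0; accept=q9; q0-a->q1; q0-b->q2; q1-a->q3; q1-b->q4; q2-a->q1; q2-b->q5; q3-a->q6; q3-b->q7; q4-a->q3; q4-b->q8; q5-a->q1; q5-b->q9; q6-a->q0; q6-b->q10; q7-a->q6; q7-b->q11; q8-a->q3; q8-b->q12; q9-a->q1; q9-b->q9; q10-a->q0; q10-b->q13; q11-a->q6; q11-b->q14; q12-a->q3; q12-b->q12; q13-a->q0; q13-b->q15; q14-a->q6; q14-b->q14; q15-a->q0; q15-b->q15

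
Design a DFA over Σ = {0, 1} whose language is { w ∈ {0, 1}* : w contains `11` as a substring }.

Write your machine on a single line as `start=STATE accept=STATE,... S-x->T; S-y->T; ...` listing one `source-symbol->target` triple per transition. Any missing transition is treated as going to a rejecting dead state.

States s0..s1 record the length of the longest prefix of `11` that matches the current input suffix. Reaching s2 means `11` has been seen, and we stay there forever. Accept from s2.
3 states suffice.
        0   1  
>  s0   s0  s1 
   s1   s0  s2 
 * s2   s2  s2 
(> = start, * = accepting)

start=s0; accept=s2; s0-0->s0; s0-1->s1; s1-0->s0; s1-1->s2; s2-0->s2; s2-1->s2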